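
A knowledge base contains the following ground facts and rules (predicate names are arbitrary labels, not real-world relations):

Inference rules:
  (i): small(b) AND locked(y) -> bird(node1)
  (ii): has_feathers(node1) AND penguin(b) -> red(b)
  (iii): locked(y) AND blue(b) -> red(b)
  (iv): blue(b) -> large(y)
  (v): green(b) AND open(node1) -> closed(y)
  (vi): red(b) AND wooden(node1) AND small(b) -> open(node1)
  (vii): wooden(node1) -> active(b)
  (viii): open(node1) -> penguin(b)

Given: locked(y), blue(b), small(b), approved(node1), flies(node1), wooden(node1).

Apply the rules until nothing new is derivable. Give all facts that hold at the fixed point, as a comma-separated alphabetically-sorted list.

active(b), approved(node1), bird(node1), blue(b), flies(node1), large(y), locked(y), open(node1), penguin(b), red(b), small(b), wooden(node1)

Round 1: (i) [small(b) AND locked(y) -> bird(node1)]; (iii) [locked(y) AND blue(b) -> red(b)]; (iv) [blue(b) -> large(y)]; (vii) [wooden(node1) -> active(b)]. Adds bird(node1), red(b), large(y), active(b).
Round 2: (vi) [red(b) AND wooden(node1) AND small(b) -> open(node1)]. Adds open(node1).
Round 3: (viii) [open(node1) -> penguin(b)]. Adds penguin(b).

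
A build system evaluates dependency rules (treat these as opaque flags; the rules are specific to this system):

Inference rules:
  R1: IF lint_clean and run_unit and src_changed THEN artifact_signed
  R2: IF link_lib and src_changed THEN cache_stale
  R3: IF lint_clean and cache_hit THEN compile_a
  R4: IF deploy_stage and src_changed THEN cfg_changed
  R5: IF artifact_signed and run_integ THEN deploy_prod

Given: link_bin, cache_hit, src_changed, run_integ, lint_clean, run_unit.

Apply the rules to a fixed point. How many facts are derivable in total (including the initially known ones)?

9

[1] R1 [IF lint_clean and run_unit and src_changed THEN artifact_signed]; R3 [IF lint_clean and cache_hit THEN compile_a]. ⇒ new: artifact_signed, compile_a.
[2] R5 [IF artifact_signed and run_integ THEN deploy_prod]. ⇒ new: deploy_prod.
Closure: {artifact_signed, cache_hit, compile_a, deploy_prod, link_bin, lint_clean, run_integ, run_unit, src_changed} — 9 facts.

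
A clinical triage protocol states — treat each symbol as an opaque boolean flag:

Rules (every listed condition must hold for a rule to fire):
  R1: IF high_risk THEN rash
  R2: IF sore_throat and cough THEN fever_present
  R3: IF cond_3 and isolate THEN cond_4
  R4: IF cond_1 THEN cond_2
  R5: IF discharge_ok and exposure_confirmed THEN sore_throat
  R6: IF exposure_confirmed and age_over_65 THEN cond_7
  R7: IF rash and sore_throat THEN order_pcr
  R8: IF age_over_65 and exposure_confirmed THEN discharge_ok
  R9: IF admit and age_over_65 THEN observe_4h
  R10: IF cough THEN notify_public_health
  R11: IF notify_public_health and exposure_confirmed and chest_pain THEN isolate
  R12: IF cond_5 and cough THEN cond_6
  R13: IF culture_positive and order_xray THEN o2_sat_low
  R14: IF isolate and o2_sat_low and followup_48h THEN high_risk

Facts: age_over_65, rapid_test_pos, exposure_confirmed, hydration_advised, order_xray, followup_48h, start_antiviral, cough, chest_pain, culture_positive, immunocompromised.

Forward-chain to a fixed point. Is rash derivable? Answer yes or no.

Round 1: R6 [IF exposure_confirmed and age_over_65 THEN cond_7]; R8 [IF age_over_65 and exposure_confirmed THEN discharge_ok]; R10 [IF cough THEN notify_public_health]; R13 [IF culture_positive and order_xray THEN o2_sat_low]. Adds cond_7, discharge_ok, notify_public_health, o2_sat_low.
Round 2: R5 [IF discharge_ok and exposure_confirmed THEN sore_throat]; R11 [IF notify_public_health and exposure_confirmed and chest_pain THEN isolate]. Adds sore_throat, isolate.
Round 3: R2 [IF sore_throat and cough THEN fever_present]; R14 [IF isolate and o2_sat_low and followup_48h THEN high_risk]. Adds fever_present, high_risk.
Round 4: R1 [IF high_risk THEN rash]. Adds rash.
Round 5: R7 [IF rash and sore_throat THEN order_pcr]. Adds order_pcr.
rash appears in round 4, so it is derivable.

yes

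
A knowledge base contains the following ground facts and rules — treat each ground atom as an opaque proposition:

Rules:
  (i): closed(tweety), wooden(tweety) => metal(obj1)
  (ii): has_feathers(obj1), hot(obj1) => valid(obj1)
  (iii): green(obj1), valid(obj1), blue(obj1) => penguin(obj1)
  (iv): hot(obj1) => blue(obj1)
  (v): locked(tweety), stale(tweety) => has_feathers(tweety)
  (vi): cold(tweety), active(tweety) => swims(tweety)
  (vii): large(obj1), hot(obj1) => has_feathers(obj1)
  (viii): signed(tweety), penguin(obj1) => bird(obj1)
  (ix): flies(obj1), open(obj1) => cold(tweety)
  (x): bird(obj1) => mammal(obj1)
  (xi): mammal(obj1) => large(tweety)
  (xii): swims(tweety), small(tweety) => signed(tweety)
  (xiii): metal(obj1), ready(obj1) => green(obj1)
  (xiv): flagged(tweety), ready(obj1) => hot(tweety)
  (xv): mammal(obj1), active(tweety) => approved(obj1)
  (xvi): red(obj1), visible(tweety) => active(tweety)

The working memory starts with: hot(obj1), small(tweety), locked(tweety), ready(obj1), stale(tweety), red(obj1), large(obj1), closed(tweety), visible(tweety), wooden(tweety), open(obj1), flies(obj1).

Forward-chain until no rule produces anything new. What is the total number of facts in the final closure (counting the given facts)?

27

Round 1 — (i), (iv), (v), (vii), (ix), (xvi), derive metal(obj1), blue(obj1), has_feathers(tweety), has_feathers(obj1), cold(tweety), active(tweety).
Round 2 — (ii), (vi), (xiii), derive valid(obj1), swims(tweety), green(obj1).
Round 3 — (iii), (xii), derive penguin(obj1), signed(tweety).
Round 4 — (viii), derive bird(obj1).
Round 5 — (x), derive mammal(obj1).
Round 6 — (xi), (xv), derive large(tweety), approved(obj1).
Closure: {active(tweety), approved(obj1), bird(obj1), blue(obj1), closed(tweety), cold(tweety), flies(obj1), green(obj1), has_feathers(obj1), has_feathers(tweety), hot(obj1), large(obj1), large(tweety), locked(tweety), mammal(obj1), metal(obj1), open(obj1), penguin(obj1), ready(obj1), red(obj1), signed(tweety), small(tweety), stale(tweety), swims(tweety), valid(obj1), visible(tweety), wooden(tweety)} — 27 facts.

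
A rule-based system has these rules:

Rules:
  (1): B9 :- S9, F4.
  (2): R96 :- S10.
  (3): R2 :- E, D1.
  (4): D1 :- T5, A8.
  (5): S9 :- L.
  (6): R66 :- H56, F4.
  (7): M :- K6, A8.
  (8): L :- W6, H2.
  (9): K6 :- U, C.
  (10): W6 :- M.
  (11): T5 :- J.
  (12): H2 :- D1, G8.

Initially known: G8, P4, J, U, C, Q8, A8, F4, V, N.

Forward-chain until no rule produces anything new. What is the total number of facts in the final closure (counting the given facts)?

Round 1: (9) [K6 :- U, C.]; (11) [T5 :- J.]. Adds K6, T5.
Round 2: (4) [D1 :- T5, A8.]; (7) [M :- K6, A8.]. Adds D1, M.
Round 3: (10) [W6 :- M.]; (12) [H2 :- D1, G8.]. Adds W6, H2.
Round 4: (8) [L :- W6, H2.]. Adds L.
Round 5: (5) [S9 :- L.]. Adds S9.
Round 6: (1) [B9 :- S9, F4.]. Adds B9.
Closure: {A8, B9, C, D1, F4, G8, H2, J, K6, L, M, N, P4, Q8, S9, T5, U, V, W6} — 19 facts.

19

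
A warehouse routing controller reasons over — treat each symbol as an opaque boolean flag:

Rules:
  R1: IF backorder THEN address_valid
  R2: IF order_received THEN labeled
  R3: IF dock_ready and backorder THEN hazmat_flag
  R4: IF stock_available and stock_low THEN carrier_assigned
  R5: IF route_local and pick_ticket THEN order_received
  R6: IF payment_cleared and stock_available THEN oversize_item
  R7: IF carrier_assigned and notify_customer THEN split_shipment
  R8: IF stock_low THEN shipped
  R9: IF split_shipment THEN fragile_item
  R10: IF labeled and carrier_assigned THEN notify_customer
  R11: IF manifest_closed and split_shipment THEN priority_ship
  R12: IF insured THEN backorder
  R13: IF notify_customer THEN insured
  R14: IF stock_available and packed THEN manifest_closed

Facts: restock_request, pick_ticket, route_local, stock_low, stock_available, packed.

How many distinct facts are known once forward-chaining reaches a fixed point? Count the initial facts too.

[1] R4 [IF stock_available and stock_low THEN carrier_assigned]; R5 [IF route_local and pick_ticket THEN order_received]; R8 [IF stock_low THEN shipped]; R14 [IF stock_available and packed THEN manifest_closed]. ⇒ new: carrier_assigned, order_received, shipped, manifest_closed.
[2] R2 [IF order_received THEN labeled]. ⇒ new: labeled.
[3] R10 [IF labeled and carrier_assigned THEN notify_customer]. ⇒ new: notify_customer.
[4] R7 [IF carrier_assigned and notify_customer THEN split_shipment]; R13 [IF notify_customer THEN insured]. ⇒ new: split_shipment, insured.
[5] R9 [IF split_shipment THEN fragile_item]; R11 [IF manifest_closed and split_shipment THEN priority_ship]; R12 [IF insured THEN backorder]. ⇒ new: fragile_item, priority_ship, backorder.
[6] R1 [IF backorder THEN address_valid]. ⇒ new: address_valid.
Closure: {address_valid, backorder, carrier_assigned, fragile_item, insured, labeled, manifest_closed, notify_customer, order_received, packed, pick_ticket, priority_ship, restock_request, route_local, shipped, split_shipment, stock_available, stock_low} — 18 facts.

18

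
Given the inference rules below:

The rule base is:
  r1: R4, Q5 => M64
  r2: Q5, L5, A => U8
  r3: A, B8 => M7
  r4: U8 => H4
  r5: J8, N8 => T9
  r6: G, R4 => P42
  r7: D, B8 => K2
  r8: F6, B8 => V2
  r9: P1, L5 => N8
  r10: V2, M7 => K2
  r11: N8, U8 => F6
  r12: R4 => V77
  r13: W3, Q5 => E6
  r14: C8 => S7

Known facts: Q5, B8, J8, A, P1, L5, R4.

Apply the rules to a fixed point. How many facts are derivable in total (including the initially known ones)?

Round 1: r1 [R4, Q5 => M64]; r2 [Q5, L5, A => U8]; r3 [A, B8 => M7]; r9 [P1, L5 => N8]; r12 [R4 => V77]. New: M64, U8, M7, N8, V77.
Round 2: r4 [U8 => H4]; r5 [J8, N8 => T9]; r11 [N8, U8 => F6]. New: H4, T9, F6.
Round 3: r8 [F6, B8 => V2]. New: V2.
Round 4: r10 [V2, M7 => K2]. New: K2.
Closure: {A, B8, F6, H4, J8, K2, L5, M64, M7, N8, P1, Q5, R4, T9, U8, V2, V77} — 17 facts.

17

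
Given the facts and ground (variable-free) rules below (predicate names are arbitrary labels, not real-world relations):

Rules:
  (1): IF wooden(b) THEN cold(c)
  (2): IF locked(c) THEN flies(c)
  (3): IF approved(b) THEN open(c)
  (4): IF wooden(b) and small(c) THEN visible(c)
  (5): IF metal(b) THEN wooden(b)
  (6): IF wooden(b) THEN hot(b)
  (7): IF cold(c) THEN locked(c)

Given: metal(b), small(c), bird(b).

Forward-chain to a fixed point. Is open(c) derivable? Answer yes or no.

Round 1 — (5), derive wooden(b).
Round 2 — (1), (4), (6), derive cold(c), visible(c), hot(b).
Round 3 — (7), derive locked(c).
Round 4 — (2), derive flies(c).
Fixed point reached. open(c) is concluded only by (3); (3) needs approved(b) (never derived).

no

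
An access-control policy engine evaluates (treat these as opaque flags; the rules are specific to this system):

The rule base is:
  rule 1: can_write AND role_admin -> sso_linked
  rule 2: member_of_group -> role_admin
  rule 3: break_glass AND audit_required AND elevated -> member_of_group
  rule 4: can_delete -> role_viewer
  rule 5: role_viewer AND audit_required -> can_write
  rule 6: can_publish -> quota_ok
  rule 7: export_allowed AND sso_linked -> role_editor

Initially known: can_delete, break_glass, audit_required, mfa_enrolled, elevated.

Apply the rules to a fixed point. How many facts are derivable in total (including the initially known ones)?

10

Round 1: rule 3 [break_glass AND audit_required AND elevated -> member_of_group]; rule 4 [can_delete -> role_viewer]. Adds member_of_group, role_viewer.
Round 2: rule 2 [member_of_group -> role_admin]; rule 5 [role_viewer AND audit_required -> can_write]. Adds role_admin, can_write.
Round 3: rule 1 [can_write AND role_admin -> sso_linked]. Adds sso_linked.
Closure: {audit_required, break_glass, can_delete, can_write, elevated, member_of_group, mfa_enrolled, role_admin, role_viewer, sso_linked} — 10 facts.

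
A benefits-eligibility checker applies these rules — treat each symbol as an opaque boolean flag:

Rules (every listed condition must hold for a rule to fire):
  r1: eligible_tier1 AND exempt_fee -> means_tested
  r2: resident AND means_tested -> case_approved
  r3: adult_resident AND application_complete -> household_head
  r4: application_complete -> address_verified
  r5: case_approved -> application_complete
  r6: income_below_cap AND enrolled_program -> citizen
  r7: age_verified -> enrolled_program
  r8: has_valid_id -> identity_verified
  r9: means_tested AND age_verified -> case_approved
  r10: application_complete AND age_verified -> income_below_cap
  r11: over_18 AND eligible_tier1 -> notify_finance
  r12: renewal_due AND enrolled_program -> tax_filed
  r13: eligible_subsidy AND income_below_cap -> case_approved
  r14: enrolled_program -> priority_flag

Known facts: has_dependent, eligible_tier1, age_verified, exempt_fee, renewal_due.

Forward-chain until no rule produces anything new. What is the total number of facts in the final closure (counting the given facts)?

14

Round 1 fires r1, r7, giving means_tested, enrolled_program.
Round 2 fires r9, r12, r14, giving case_approved, tax_filed, priority_flag.
Round 3 fires r5, giving application_complete.
Round 4 fires r4, r10, giving address_verified, income_below_cap.
Round 5 fires r6, giving citizen.
Closure: {address_verified, age_verified, application_complete, case_approved, citizen, eligible_tier1, enrolled_program, exempt_fee, has_dependent, income_below_cap, means_tested, priority_flag, renewal_due, tax_filed} — 14 facts.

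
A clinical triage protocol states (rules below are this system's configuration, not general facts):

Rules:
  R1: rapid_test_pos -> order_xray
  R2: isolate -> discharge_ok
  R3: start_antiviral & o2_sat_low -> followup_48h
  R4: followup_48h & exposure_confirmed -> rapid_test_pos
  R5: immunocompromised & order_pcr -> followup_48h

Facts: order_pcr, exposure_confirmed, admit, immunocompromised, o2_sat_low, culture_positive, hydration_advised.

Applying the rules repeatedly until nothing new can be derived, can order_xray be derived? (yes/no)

Round 1 — R5, derive followup_48h.
Round 2 — R4, derive rapid_test_pos.
Round 3 — R1, derive order_xray.
order_xray appears in round 3, so it is derivable.

yes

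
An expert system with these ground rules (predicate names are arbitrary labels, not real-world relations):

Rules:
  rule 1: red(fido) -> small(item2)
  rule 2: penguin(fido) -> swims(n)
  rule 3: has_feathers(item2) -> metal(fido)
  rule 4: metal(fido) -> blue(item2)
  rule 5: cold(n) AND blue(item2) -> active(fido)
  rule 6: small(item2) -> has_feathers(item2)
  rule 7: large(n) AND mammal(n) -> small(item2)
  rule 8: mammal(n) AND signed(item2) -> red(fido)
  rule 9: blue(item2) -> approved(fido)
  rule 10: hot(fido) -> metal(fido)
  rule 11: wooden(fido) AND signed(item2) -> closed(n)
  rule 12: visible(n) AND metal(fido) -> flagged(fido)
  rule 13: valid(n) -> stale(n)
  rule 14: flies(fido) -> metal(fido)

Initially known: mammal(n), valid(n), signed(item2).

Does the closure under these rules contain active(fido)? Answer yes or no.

Round 1: rule 8 [mammal(n) AND signed(item2) -> red(fido)]; rule 13 [valid(n) -> stale(n)]. New: red(fido), stale(n).
Round 2: rule 1 [red(fido) -> small(item2)]. New: small(item2).
Round 3: rule 6 [small(item2) -> has_feathers(item2)]. New: has_feathers(item2).
Round 4: rule 3 [has_feathers(item2) -> metal(fido)]. New: metal(fido).
Round 5: rule 4 [metal(fido) -> blue(item2)]. New: blue(item2).
Round 6: rule 9 [blue(item2) -> approved(fido)]. New: approved(fido).
Fixed point reached. active(fido) is concluded only by rule 5; rule 5 needs cold(n) (never derived).

no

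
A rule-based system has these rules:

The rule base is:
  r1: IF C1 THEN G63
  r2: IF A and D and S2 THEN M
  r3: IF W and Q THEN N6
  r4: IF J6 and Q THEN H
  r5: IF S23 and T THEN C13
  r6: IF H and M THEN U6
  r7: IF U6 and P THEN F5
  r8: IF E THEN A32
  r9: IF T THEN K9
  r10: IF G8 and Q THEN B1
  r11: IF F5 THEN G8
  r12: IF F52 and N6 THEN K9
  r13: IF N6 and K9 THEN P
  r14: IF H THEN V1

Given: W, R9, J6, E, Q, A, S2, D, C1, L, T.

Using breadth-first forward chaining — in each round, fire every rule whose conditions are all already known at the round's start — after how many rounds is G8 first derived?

4

Round 1: r1 [IF C1 THEN G63]; r2 [IF A and D and S2 THEN M]; r3 [IF W and Q THEN N6]; r4 [IF J6 and Q THEN H]; r8 [IF E THEN A32]; r9 [IF T THEN K9]. New: G63, M, N6, H, A32, K9.
Round 2: r6 [IF H and M THEN U6]; r13 [IF N6 and K9 THEN P]; r14 [IF H THEN V1]. New: U6, P, V1.
Round 3: r7 [IF U6 and P THEN F5]. New: F5.
Round 4: r11 [IF F5 THEN G8]. New: G8.
G8 first appears in round 4.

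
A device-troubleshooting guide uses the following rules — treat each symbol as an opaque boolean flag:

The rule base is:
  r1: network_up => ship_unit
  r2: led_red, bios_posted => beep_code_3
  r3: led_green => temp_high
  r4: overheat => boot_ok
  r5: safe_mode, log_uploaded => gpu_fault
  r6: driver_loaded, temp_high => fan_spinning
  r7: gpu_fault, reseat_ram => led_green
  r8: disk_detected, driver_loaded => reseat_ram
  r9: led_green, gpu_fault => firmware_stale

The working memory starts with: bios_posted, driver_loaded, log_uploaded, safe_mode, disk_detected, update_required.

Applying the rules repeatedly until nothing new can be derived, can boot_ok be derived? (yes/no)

no

[1] r5 [safe_mode, log_uploaded => gpu_fault]; r8 [disk_detected, driver_loaded => reseat_ram]. ⇒ new: gpu_fault, reseat_ram.
[2] r7 [gpu_fault, reseat_ram => led_green]. ⇒ new: led_green.
[3] r3 [led_green => temp_high]; r9 [led_green, gpu_fault => firmware_stale]. ⇒ new: temp_high, firmware_stale.
[4] r6 [driver_loaded, temp_high => fan_spinning]. ⇒ new: fan_spinning.
Fixed point reached. boot_ok is concluded only by r4; r4 needs overheat (never derived).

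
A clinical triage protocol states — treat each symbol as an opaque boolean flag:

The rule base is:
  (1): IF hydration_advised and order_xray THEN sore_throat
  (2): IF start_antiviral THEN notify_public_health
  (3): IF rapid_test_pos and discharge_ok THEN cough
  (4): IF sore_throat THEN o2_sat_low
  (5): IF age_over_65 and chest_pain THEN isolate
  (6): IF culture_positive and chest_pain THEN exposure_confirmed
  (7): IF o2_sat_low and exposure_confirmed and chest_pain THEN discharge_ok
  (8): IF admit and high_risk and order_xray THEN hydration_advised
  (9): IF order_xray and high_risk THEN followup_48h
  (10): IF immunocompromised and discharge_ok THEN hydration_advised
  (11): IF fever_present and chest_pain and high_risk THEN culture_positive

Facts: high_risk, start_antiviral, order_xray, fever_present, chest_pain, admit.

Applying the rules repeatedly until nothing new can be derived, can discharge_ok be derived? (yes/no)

yes

Round 1 fires (2), (8), (9), (11), giving notify_public_health, hydration_advised, followup_48h, culture_positive.
Round 2 fires (1), (6), giving sore_throat, exposure_confirmed.
Round 3 fires (4), giving o2_sat_low.
Round 4 fires (7), giving discharge_ok.
discharge_ok appears in round 4, so it is derivable.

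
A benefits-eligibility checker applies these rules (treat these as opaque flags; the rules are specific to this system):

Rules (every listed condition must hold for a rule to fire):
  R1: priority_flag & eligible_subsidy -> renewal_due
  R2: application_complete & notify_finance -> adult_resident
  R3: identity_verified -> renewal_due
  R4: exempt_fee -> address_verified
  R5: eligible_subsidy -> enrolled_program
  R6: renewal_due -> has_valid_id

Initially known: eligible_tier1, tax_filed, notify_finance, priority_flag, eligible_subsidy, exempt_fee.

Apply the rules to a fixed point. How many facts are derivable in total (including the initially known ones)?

10

[1] R1 [priority_flag & eligible_subsidy -> renewal_due]; R4 [exempt_fee -> address_verified]; R5 [eligible_subsidy -> enrolled_program]. ⇒ new: renewal_due, address_verified, enrolled_program.
[2] R6 [renewal_due -> has_valid_id]. ⇒ new: has_valid_id.
Closure: {address_verified, eligible_subsidy, eligible_tier1, enrolled_program, exempt_fee, has_valid_id, notify_finance, priority_flag, renewal_due, tax_filed} — 10 facts.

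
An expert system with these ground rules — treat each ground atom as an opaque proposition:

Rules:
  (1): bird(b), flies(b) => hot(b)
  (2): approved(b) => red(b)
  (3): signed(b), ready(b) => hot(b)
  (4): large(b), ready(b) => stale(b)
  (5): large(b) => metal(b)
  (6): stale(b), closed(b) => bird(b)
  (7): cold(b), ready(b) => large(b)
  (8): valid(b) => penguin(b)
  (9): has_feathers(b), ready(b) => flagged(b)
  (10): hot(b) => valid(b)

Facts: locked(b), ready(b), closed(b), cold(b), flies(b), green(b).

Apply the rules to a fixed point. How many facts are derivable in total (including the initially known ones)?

13

Round 1 — (7), derive large(b).
Round 2 — (4), (5), derive stale(b), metal(b).
Round 3 — (6), derive bird(b).
Round 4 — (1), derive hot(b).
Round 5 — (10), derive valid(b).
Round 6 — (8), derive penguin(b).
Closure: {bird(b), closed(b), cold(b), flies(b), green(b), hot(b), large(b), locked(b), metal(b), penguin(b), ready(b), stale(b), valid(b)} — 13 facts.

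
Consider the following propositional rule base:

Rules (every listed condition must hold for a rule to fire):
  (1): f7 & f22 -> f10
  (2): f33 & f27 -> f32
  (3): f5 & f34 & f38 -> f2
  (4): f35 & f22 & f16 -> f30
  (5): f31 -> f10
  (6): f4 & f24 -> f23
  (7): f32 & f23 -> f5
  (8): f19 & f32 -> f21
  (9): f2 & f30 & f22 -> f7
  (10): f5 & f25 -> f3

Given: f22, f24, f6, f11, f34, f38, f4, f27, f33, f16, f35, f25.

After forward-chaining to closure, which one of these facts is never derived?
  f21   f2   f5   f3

Round 1: (2) [f33 & f27 -> f32]; (4) [f35 & f22 & f16 -> f30]; (6) [f4 & f24 -> f23]. Adds f32, f30, f23.
Round 2: (7) [f32 & f23 -> f5]. Adds f5.
Round 3: (3) [f5 & f34 & f38 -> f2]; (10) [f5 & f25 -> f3]. Adds f2, f3.
Round 4: (9) [f2 & f30 & f22 -> f7]. Adds f7.
Round 5: (1) [f7 & f22 -> f10]. Adds f10.
Derived: f2 (round 3), f5 (round 2), f3 (round 3). f21 never appears in any round.

f21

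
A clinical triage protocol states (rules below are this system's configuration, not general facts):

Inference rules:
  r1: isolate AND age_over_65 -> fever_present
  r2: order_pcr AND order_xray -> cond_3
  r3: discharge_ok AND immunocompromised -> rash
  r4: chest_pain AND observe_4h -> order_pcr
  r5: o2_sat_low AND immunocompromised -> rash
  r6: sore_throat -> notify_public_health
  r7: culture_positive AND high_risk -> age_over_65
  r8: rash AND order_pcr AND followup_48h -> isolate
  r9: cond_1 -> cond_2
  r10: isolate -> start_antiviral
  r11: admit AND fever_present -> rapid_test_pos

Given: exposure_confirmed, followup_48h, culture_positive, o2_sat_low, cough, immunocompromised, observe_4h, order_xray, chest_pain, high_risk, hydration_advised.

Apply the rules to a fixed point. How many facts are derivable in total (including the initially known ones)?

[1] r4 [chest_pain AND observe_4h -> order_pcr]; r5 [o2_sat_low AND immunocompromised -> rash]; r7 [culture_positive AND high_risk -> age_over_65]. ⇒ new: order_pcr, rash, age_over_65.
[2] r2 [order_pcr AND order_xray -> cond_3]; r8 [rash AND order_pcr AND followup_48h -> isolate]. ⇒ new: cond_3, isolate.
[3] r1 [isolate AND age_over_65 -> fever_present]; r10 [isolate -> start_antiviral]. ⇒ new: fever_present, start_antiviral.
Closure: {age_over_65, chest_pain, cond_3, cough, culture_positive, exposure_confirmed, fever_present, followup_48h, high_risk, hydration_advised, immunocompromised, isolate, o2_sat_low, observe_4h, order_pcr, order_xray, rash, start_antiviral} — 18 facts.

18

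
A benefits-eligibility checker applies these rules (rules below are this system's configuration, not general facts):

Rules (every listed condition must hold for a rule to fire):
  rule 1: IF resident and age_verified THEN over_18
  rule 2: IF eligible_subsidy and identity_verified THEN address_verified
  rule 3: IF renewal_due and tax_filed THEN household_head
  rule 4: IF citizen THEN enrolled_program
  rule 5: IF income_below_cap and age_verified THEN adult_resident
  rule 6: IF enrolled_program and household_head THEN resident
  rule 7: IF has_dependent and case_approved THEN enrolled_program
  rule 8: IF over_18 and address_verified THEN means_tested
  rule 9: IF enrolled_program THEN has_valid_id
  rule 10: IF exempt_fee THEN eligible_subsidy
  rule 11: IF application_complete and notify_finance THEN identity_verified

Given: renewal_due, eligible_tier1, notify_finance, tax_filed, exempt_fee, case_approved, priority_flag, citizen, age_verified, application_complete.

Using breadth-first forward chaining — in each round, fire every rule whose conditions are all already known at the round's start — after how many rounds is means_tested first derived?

Round 1 fires rule 3, rule 4, rule 10, rule 11, giving household_head, enrolled_program, eligible_subsidy, identity_verified.
Round 2 fires rule 2, rule 6, rule 9, giving address_verified, resident, has_valid_id.
Round 3 fires rule 1, giving over_18.
Round 4 fires rule 8, giving means_tested.
means_tested first appears in round 4.

4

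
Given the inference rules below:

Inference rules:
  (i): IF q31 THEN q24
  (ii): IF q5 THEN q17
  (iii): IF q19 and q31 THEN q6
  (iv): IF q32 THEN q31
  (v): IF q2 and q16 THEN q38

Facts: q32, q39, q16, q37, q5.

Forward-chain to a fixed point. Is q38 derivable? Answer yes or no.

Round 1: (ii) [IF q5 THEN q17]; (iv) [IF q32 THEN q31]. Adds q17, q31.
Round 2: (i) [IF q31 THEN q24]. Adds q24.
Fixed point reached. q38 is concluded only by (v); (v) needs q2 (never derived).

no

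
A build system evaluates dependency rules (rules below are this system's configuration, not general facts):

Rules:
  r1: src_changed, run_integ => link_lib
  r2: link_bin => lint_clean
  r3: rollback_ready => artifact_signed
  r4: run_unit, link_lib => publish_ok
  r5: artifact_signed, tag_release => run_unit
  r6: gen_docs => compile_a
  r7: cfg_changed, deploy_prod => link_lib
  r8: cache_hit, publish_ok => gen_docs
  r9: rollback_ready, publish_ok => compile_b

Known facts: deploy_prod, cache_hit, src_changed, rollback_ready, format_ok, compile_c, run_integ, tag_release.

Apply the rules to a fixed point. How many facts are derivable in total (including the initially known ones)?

15

Round 1 — r1, r3, derive link_lib, artifact_signed.
Round 2 — r5, derive run_unit.
Round 3 — r4, derive publish_ok.
Round 4 — r8, r9, derive gen_docs, compile_b.
Round 5 — r6, derive compile_a.
Closure: {artifact_signed, cache_hit, compile_a, compile_b, compile_c, deploy_prod, format_ok, gen_docs, link_lib, publish_ok, rollback_ready, run_integ, run_unit, src_changed, tag_release} — 15 facts.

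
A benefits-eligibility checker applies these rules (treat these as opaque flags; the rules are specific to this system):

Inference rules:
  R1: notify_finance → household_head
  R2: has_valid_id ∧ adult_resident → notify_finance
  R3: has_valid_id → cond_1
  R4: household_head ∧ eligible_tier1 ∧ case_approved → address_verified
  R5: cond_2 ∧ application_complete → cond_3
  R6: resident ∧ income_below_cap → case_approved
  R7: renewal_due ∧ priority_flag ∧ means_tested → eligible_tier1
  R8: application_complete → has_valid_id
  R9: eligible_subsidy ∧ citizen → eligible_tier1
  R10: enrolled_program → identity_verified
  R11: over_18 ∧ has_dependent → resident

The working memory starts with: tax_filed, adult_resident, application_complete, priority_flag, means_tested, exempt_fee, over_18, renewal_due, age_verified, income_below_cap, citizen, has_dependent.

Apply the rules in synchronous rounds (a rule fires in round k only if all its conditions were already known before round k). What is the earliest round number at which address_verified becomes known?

[1] R7 [renewal_due ∧ priority_flag ∧ means_tested → eligible_tier1]; R8 [application_complete → has_valid_id]; R11 [over_18 ∧ has_dependent → resident]. ⇒ new: eligible_tier1, has_valid_id, resident.
[2] R2 [has_valid_id ∧ adult_resident → notify_finance]; R3 [has_valid_id → cond_1]; R6 [resident ∧ income_below_cap → case_approved]. ⇒ new: notify_finance, cond_1, case_approved.
[3] R1 [notify_finance → household_head]. ⇒ new: household_head.
[4] R4 [household_head ∧ eligible_tier1 ∧ case_approved → address_verified]. ⇒ new: address_verified.
address_verified first appears in round 4.

4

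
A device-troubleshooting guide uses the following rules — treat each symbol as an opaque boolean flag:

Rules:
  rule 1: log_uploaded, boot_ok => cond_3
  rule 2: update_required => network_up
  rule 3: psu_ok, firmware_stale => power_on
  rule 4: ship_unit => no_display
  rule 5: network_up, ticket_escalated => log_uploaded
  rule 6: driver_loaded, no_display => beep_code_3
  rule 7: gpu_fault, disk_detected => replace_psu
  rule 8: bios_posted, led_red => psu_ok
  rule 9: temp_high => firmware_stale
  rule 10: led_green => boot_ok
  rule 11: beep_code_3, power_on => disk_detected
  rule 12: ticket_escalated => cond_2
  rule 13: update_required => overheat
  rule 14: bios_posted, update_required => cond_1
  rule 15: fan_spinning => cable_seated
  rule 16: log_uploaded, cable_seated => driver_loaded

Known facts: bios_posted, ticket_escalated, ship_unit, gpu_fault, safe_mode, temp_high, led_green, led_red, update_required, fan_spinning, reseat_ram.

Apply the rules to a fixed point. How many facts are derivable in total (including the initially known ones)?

27

Round 1 fires rule 2, rule 4, rule 8, rule 9, rule 10, rule 12, rule 13, rule 14, rule 15, giving network_up, no_display, psu_ok, firmware_stale, boot_ok, cond_2, overheat, cond_1, cable_seated.
Round 2 fires rule 3, rule 5, giving power_on, log_uploaded.
Round 3 fires rule 1, rule 16, giving cond_3, driver_loaded.
Round 4 fires rule 6, giving beep_code_3.
Round 5 fires rule 11, giving disk_detected.
Round 6 fires rule 7, giving replace_psu.
Closure: {beep_code_3, bios_posted, boot_ok, cable_seated, cond_1, cond_2, cond_3, disk_detected, driver_loaded, fan_spinning, firmware_stale, gpu_fault, led_green, led_red, log_uploaded, network_up, no_display, overheat, power_on, psu_ok, replace_psu, reseat_ram, safe_mode, ship_unit, temp_high, ticket_escalated, update_required} — 27 facts.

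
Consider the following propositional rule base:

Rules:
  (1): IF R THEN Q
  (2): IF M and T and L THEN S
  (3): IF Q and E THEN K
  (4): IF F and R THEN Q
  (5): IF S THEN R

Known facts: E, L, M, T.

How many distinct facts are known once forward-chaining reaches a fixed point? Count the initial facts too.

Round 1 fires (2), giving S.
Round 2 fires (5), giving R.
Round 3 fires (1), giving Q.
Round 4 fires (3), giving K.
Closure: {E, K, L, M, Q, R, S, T} — 8 facts.

8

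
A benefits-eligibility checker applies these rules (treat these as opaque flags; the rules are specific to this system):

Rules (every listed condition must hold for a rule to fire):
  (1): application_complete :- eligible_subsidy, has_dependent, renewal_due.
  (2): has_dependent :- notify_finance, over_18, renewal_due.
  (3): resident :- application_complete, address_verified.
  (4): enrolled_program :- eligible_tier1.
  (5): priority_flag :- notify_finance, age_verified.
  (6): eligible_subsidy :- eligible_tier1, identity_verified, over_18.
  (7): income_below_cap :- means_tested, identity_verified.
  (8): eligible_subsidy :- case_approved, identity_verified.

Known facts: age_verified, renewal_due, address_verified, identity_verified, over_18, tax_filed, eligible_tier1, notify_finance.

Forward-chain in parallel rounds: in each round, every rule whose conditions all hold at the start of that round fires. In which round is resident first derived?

Round 1: (2) [has_dependent :- notify_finance, over_18, renewal_due.]; (4) [enrolled_program :- eligible_tier1.]; (5) [priority_flag :- notify_finance, age_verified.]; (6) [eligible_subsidy :- eligible_tier1, identity_verified, over_18.]. New: has_dependent, enrolled_program, priority_flag, eligible_subsidy.
Round 2: (1) [application_complete :- eligible_subsidy, has_dependent, renewal_due.]. New: application_complete.
Round 3: (3) [resident :- application_complete, address_verified.]. New: resident.
resident first appears in round 3.

3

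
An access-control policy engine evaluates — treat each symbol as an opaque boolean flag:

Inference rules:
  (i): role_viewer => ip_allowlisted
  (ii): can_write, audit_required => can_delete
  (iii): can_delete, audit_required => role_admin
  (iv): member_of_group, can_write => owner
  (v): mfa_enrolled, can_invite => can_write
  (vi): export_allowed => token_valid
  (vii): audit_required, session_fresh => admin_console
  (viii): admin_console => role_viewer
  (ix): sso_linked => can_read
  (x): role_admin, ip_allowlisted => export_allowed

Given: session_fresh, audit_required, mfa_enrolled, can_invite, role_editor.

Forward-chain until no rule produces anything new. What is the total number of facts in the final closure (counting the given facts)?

[1] (v) [mfa_enrolled, can_invite => can_write]; (vii) [audit_required, session_fresh => admin_console]. ⇒ new: can_write, admin_console.
[2] (ii) [can_write, audit_required => can_delete]; (viii) [admin_console => role_viewer]. ⇒ new: can_delete, role_viewer.
[3] (i) [role_viewer => ip_allowlisted]; (iii) [can_delete, audit_required => role_admin]. ⇒ new: ip_allowlisted, role_admin.
[4] (x) [role_admin, ip_allowlisted => export_allowed]. ⇒ new: export_allowed.
[5] (vi) [export_allowed => token_valid]. ⇒ new: token_valid.
Closure: {admin_console, audit_required, can_delete, can_invite, can_write, export_allowed, ip_allowlisted, mfa_enrolled, role_admin, role_editor, role_viewer, session_fresh, token_valid} — 13 facts.

13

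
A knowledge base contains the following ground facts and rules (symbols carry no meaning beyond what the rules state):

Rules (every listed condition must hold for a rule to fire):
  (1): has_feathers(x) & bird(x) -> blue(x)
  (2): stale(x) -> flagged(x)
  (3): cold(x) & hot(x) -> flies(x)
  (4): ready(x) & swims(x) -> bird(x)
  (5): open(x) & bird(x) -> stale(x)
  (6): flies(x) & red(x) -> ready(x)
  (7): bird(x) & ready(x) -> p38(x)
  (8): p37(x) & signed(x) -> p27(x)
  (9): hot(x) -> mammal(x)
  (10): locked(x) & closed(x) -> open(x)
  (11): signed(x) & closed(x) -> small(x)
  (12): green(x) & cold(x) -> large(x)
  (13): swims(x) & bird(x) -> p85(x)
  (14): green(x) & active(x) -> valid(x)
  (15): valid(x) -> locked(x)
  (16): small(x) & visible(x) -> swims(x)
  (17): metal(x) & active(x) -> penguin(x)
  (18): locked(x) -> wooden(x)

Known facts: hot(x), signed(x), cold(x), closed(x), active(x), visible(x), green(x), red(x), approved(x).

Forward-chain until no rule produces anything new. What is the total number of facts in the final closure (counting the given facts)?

24

Round 1 — (3), (9), (11), (12), (14), derive flies(x), mammal(x), small(x), large(x), valid(x).
Round 2 — (6), (15), (16), derive ready(x), locked(x), swims(x).
Round 3 — (4), (10), (18), derive bird(x), open(x), wooden(x).
Round 4 — (5), (7), (13), derive stale(x), p38(x), p85(x).
Round 5 — (2), derive flagged(x).
Closure: {active(x), approved(x), bird(x), closed(x), cold(x), flagged(x), flies(x), green(x), hot(x), large(x), locked(x), mammal(x), open(x), p38(x), p85(x), ready(x), red(x), signed(x), small(x), stale(x), swims(x), valid(x), visible(x), wooden(x)} — 24 facts.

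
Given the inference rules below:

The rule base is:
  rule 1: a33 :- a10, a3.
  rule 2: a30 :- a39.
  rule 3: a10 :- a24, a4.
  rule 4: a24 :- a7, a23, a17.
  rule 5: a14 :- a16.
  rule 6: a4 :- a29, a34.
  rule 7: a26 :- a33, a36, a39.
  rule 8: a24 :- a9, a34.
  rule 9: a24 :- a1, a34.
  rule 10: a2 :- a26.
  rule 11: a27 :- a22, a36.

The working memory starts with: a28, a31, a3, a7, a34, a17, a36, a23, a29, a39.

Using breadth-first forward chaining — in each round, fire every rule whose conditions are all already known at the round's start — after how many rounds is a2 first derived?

5

Round 1 — rule 2, rule 4, rule 6, derive a30, a24, a4.
Round 2 — rule 3, derive a10.
Round 3 — rule 1, derive a33.
Round 4 — rule 7, derive a26.
Round 5 — rule 10, derive a2.
a2 first appears in round 5.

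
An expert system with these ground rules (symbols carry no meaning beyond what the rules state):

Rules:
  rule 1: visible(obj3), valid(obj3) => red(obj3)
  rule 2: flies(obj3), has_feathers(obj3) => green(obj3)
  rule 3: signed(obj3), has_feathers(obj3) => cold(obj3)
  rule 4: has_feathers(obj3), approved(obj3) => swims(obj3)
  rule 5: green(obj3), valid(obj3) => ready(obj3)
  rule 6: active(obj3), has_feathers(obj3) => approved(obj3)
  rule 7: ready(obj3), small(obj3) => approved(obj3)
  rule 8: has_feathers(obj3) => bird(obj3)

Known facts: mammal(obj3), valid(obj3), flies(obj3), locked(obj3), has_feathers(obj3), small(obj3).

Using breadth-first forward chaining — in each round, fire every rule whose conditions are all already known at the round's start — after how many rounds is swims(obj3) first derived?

4

[1] rule 2 [flies(obj3), has_feathers(obj3) => green(obj3)]; rule 8 [has_feathers(obj3) => bird(obj3)]. ⇒ new: green(obj3), bird(obj3).
[2] rule 5 [green(obj3), valid(obj3) => ready(obj3)]. ⇒ new: ready(obj3).
[3] rule 7 [ready(obj3), small(obj3) => approved(obj3)]. ⇒ new: approved(obj3).
[4] rule 4 [has_feathers(obj3), approved(obj3) => swims(obj3)]. ⇒ new: swims(obj3).
swims(obj3) first appears in round 4.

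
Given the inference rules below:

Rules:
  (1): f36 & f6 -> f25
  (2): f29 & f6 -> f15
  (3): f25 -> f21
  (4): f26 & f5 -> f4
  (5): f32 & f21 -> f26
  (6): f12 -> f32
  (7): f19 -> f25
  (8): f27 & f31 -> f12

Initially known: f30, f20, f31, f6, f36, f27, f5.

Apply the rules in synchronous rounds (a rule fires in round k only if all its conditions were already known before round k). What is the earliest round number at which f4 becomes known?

Round 1 fires (1), (8), giving f25, f12.
Round 2 fires (3), (6), giving f21, f32.
Round 3 fires (5), giving f26.
Round 4 fires (4), giving f4.
f4 first appears in round 4.

4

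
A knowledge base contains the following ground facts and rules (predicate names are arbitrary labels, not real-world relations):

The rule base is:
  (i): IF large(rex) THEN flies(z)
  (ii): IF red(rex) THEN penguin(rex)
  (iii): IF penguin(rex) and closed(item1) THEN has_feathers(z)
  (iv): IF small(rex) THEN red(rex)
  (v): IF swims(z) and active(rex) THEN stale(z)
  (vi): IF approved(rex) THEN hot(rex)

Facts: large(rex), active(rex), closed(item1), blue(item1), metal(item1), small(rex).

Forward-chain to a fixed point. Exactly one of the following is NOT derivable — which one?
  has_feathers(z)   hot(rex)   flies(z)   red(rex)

Round 1: (i) [IF large(rex) THEN flies(z)]; (iv) [IF small(rex) THEN red(rex)]. New: flies(z), red(rex).
Round 2: (ii) [IF red(rex) THEN penguin(rex)]. New: penguin(rex).
Round 3: (iii) [IF penguin(rex) and closed(item1) THEN has_feathers(z)]. New: has_feathers(z).
Derived: red(rex) (round 1), has_feathers(z) (round 3), flies(z) (round 1). hot(rex) never appears in any round.

hot(rex)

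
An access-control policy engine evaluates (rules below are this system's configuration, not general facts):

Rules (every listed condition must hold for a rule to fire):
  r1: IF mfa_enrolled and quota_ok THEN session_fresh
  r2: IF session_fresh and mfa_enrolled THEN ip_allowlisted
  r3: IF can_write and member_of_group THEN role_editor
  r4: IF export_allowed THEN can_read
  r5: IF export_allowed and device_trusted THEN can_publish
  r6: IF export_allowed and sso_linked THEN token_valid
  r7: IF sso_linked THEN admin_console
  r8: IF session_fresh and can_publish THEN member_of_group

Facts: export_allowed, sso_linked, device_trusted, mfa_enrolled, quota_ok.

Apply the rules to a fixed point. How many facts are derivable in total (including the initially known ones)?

12

Round 1: r1 [IF mfa_enrolled and quota_ok THEN session_fresh]; r4 [IF export_allowed THEN can_read]; r5 [IF export_allowed and device_trusted THEN can_publish]; r6 [IF export_allowed and sso_linked THEN token_valid]; r7 [IF sso_linked THEN admin_console]. New: session_fresh, can_read, can_publish, token_valid, admin_console.
Round 2: r2 [IF session_fresh and mfa_enrolled THEN ip_allowlisted]; r8 [IF session_fresh and can_publish THEN member_of_group]. New: ip_allowlisted, member_of_group.
Closure: {admin_console, can_publish, can_read, device_trusted, export_allowed, ip_allowlisted, member_of_group, mfa_enrolled, quota_ok, session_fresh, sso_linked, token_valid} — 12 facts.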